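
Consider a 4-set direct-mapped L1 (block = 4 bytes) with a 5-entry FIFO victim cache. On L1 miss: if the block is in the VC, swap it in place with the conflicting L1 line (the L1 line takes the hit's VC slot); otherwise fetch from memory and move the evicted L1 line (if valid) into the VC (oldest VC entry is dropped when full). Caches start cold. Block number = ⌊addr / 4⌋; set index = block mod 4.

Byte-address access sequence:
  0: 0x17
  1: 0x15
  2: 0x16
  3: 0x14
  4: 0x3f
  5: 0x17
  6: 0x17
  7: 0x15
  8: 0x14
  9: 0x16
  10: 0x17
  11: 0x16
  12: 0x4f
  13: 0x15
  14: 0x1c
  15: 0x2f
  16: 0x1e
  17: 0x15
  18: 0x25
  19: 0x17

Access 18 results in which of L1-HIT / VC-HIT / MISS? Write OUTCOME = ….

OUTCOME = MISS

#0 0x17→b5/s1 MISS; vc=[]
#1 0x15→b5/s1 L1-HIT; vc=[]
#2 0x16→b5/s1 L1-HIT; vc=[]
#3 0x14→b5/s1 L1-HIT; vc=[]
#4 0x3f→b15/s3 MISS; vc=[]
#5 0x17→b5/s1 L1-HIT; vc=[]
#6 0x17→b5/s1 L1-HIT; vc=[]
#7 0x15→b5/s1 L1-HIT; vc=[]
#8 0x14→b5/s1 L1-HIT; vc=[]
#9 0x16→b5/s1 L1-HIT; vc=[]
#10 0x17→b5/s1 L1-HIT; vc=[]
#11 0x16→b5/s1 L1-HIT; vc=[]
#12 0x4f→b19/s3 MISS; vc=[15]
#13 0x15→b5/s1 L1-HIT; vc=[15]
#14 0x1c→b7/s3 MISS; vc=[15,19]
#15 0x2f→b11/s3 MISS; vc=[15,19,7]
#16 0x1e→b7/s3 VC-HIT; vc=[15,19,11]
#17 0x15→b5/s1 L1-HIT; vc=[15,19,11]
#18 0x25→b9/s1 MISS; vc=[15,19,11,5]
#19 0x17→b5/s1 VC-HIT; vc=[15,19,11,9]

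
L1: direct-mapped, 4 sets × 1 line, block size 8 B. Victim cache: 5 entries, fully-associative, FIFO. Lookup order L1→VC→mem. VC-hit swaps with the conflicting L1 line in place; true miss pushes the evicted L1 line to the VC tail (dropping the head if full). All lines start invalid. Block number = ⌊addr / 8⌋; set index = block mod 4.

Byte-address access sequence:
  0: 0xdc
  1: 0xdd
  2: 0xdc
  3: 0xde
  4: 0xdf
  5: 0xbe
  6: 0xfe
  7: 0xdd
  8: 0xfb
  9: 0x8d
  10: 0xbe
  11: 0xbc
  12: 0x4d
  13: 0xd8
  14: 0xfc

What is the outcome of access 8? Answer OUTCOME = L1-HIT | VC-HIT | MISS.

  [0] addr=0xdc blk=27 s=3: MISS | VC []
  [1] addr=0xdd blk=27 s=3: L1-HIT | VC []
  [2] addr=0xdc blk=27 s=3: L1-HIT | VC []
  [3] addr=0xde blk=27 s=3: L1-HIT | VC []
  [4] addr=0xdf blk=27 s=3: L1-HIT | VC []
  [5] addr=0xbe blk=23 s=3: MISS | VC [27]
  [6] addr=0xfe blk=31 s=3: MISS | VC [27, 23]
  [7] addr=0xdd blk=27 s=3: VC-HIT | VC [31, 23]
  [8] addr=0xfb blk=31 s=3: VC-HIT | VC [27, 23]
  [9] addr=0x8d blk=17 s=1: MISS | VC [27, 23]
  [10] addr=0xbe blk=23 s=3: VC-HIT | VC [27, 31]
  [11] addr=0xbc blk=23 s=3: L1-HIT | VC [27, 31]
  [12] addr=0x4d blk=9 s=1: MISS | VC [27, 31, 17]
  [13] addr=0xd8 blk=27 s=3: VC-HIT | VC [23, 31, 17]
  [14] addr=0xfc blk=31 s=3: VC-HIT | VC [23, 27, 17]

OUTCOME = VC-HIT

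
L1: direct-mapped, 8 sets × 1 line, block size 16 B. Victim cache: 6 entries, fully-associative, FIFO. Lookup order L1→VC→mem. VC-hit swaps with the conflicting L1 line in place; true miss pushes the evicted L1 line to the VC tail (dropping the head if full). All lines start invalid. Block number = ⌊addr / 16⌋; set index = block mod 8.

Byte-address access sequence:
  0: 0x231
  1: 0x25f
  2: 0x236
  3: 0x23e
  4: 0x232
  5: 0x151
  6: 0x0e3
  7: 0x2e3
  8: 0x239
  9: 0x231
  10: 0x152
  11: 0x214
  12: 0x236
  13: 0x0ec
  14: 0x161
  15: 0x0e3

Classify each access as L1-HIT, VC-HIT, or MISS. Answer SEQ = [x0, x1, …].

#0 0x231→b35/s3 MISS; vc=[]
#1 0x25f→b37/s5 MISS; vc=[]
#2 0x236→b35/s3 L1-HIT; vc=[]
#3 0x23e→b35/s3 L1-HIT; vc=[]
#4 0x232→b35/s3 L1-HIT; vc=[]
#5 0x151→b21/s5 MISS; vc=[37]
#6 0xe3→b14/s6 MISS; vc=[37]
#7 0x2e3→b46/s6 MISS; vc=[37,14]
#8 0x239→b35/s3 L1-HIT; vc=[37,14]
#9 0x231→b35/s3 L1-HIT; vc=[37,14]
#10 0x152→b21/s5 L1-HIT; vc=[37,14]
#11 0x214→b33/s1 MISS; vc=[37,14]
#12 0x236→b35/s3 L1-HIT; vc=[37,14]
#13 0xec→b14/s6 VC-HIT; vc=[37,46]
#14 0x161→b22/s6 MISS; vc=[37,46,14]
#15 0xe3→b14/s6 VC-HIT; vc=[37,46,22]

SEQ = [MISS, MISS, L1-HIT, L1-HIT, L1-HIT, MISS, MISS, MISS, L1-HIT, L1-HIT, L1-HIT, MISS, L1-HIT, VC-HIT, MISS, VC-HIT]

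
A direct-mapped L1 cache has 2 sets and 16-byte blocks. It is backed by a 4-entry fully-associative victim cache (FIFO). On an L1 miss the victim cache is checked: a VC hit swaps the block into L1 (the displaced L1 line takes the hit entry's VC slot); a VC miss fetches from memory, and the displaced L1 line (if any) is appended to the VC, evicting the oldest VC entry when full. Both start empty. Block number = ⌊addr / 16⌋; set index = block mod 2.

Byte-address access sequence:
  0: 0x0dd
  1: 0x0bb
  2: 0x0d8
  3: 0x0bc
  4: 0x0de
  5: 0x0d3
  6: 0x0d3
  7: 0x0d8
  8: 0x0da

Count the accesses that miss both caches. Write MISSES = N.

MISSES = 2

0: 0xdd (blk 13, set 1) → MISS  vc=[]
1: 0xbb (blk 11, set 1) → MISS  vc=[13]
2: 0xd8 (blk 13, set 1) → VC-HIT  vc=[11]
3: 0xbc (blk 11, set 1) → VC-HIT  vc=[13]
4: 0xde (blk 13, set 1) → VC-HIT  vc=[11]
5: 0xd3 (blk 13, set 1) → L1-HIT  vc=[11]
6: 0xd3 (blk 13, set 1) → L1-HIT  vc=[11]
7: 0xd8 (blk 13, set 1) → L1-HIT  vc=[11]
8: 0xda (blk 13, set 1) → L1-HIT  vc=[11]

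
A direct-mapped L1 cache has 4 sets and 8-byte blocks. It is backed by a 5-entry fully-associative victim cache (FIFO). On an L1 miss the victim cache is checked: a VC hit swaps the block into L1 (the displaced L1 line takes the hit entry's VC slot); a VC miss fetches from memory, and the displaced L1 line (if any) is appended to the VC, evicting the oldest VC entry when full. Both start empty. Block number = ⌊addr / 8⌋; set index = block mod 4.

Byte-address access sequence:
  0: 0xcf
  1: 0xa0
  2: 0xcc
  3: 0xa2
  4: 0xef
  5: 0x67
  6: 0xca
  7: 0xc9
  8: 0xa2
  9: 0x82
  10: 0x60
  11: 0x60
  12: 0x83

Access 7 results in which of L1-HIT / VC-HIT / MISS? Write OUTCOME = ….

0: 0xcf (blk 25, set 1) → MISS  vc=[]
1: 0xa0 (blk 20, set 0) → MISS  vc=[]
2: 0xcc (blk 25, set 1) → L1-HIT  vc=[]
3: 0xa2 (blk 20, set 0) → L1-HIT  vc=[]
4: 0xef (blk 29, set 1) → MISS  vc=[25]
5: 0x67 (blk 12, set 0) → MISS  vc=[25, 20]
6: 0xca (blk 25, set 1) → VC-HIT  vc=[29, 20]
7: 0xc9 (blk 25, set 1) → L1-HIT  vc=[29, 20]
8: 0xa2 (blk 20, set 0) → VC-HIT  vc=[29, 12]
9: 0x82 (blk 16, set 0) → MISS  vc=[29, 12, 20]
10: 0x60 (blk 12, set 0) → VC-HIT  vc=[29, 16, 20]
11: 0x60 (blk 12, set 0) → L1-HIT  vc=[29, 16, 20]
12: 0x83 (blk 16, set 0) → VC-HIT  vc=[29, 12, 20]

OUTCOME = L1-HIT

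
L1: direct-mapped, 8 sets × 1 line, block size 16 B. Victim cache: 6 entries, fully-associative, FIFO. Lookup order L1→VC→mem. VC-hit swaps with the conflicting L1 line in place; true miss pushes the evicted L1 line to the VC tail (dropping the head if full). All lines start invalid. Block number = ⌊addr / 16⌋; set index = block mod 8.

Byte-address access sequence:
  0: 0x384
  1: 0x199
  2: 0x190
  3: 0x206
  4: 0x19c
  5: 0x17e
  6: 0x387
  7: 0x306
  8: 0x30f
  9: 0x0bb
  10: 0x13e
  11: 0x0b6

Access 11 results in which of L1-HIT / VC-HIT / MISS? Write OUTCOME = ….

0: 0x384 (blk 56, set 0) → MISS  vc=[]
1: 0x199 (blk 25, set 1) → MISS  vc=[]
2: 0x190 (blk 25, set 1) → L1-HIT  vc=[]
3: 0x206 (blk 32, set 0) → MISS  vc=[56]
4: 0x19c (blk 25, set 1) → L1-HIT  vc=[56]
5: 0x17e (blk 23, set 7) → MISS  vc=[56]
6: 0x387 (blk 56, set 0) → VC-HIT  vc=[32]
7: 0x306 (blk 48, set 0) → MISS  vc=[32, 56]
8: 0x30f (blk 48, set 0) → L1-HIT  vc=[32, 56]
9: 0xbb (blk 11, set 3) → MISS  vc=[32, 56]
10: 0x13e (blk 19, set 3) → MISS  vc=[32, 56, 11]
11: 0xb6 (blk 11, set 3) → VC-HIT  vc=[32, 56, 19]

OUTCOME = VC-HIT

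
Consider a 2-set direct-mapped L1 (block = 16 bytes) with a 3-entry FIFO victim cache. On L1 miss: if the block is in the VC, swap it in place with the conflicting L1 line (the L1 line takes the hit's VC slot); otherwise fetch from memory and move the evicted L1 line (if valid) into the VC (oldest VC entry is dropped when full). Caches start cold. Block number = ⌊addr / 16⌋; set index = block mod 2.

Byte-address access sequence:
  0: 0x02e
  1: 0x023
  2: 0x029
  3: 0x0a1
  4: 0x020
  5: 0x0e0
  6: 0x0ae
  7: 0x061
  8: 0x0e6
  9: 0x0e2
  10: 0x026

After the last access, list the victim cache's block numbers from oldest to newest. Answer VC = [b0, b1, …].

VC = [6, 14, 10]

0: 0x2e (blk 2, set 0) → MISS  vc=[]
1: 0x23 (blk 2, set 0) → L1-HIT  vc=[]
2: 0x29 (blk 2, set 0) → L1-HIT  vc=[]
3: 0xa1 (blk 10, set 0) → MISS  vc=[2]
4: 0x20 (blk 2, set 0) → VC-HIT  vc=[10]
5: 0xe0 (blk 14, set 0) → MISS  vc=[10, 2]
6: 0xae (blk 10, set 0) → VC-HIT  vc=[14, 2]
7: 0x61 (blk 6, set 0) → MISS  vc=[14, 2, 10]
8: 0xe6 (blk 14, set 0) → VC-HIT  vc=[6, 2, 10]
9: 0xe2 (blk 14, set 0) → L1-HIT  vc=[6, 2, 10]
10: 0x26 (blk 2, set 0) → VC-HIT  vc=[6, 14, 10]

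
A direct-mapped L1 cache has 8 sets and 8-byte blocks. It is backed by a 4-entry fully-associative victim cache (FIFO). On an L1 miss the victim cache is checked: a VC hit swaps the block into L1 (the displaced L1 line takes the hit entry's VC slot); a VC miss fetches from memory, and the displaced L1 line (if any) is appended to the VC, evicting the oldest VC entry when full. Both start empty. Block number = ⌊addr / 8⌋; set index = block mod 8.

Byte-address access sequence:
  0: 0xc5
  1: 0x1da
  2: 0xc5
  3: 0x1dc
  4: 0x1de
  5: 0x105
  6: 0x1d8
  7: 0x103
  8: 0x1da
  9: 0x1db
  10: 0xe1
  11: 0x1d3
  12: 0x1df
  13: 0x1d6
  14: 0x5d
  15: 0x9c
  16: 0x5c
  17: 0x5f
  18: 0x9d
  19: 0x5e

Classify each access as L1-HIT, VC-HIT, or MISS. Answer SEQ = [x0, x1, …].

SEQ = [MISS, MISS, L1-HIT, L1-HIT, L1-HIT, MISS, L1-HIT, L1-HIT, L1-HIT, L1-HIT, MISS, MISS, L1-HIT, L1-HIT, MISS, MISS, VC-HIT, L1-HIT, VC-HIT, VC-HIT]

0: 0xc5 (blk 24, set 0) → MISS  vc=[]
1: 0x1da (blk 59, set 3) → MISS  vc=[]
2: 0xc5 (blk 24, set 0) → L1-HIT  vc=[]
3: 0x1dc (blk 59, set 3) → L1-HIT  vc=[]
4: 0x1de (blk 59, set 3) → L1-HIT  vc=[]
5: 0x105 (blk 32, set 0) → MISS  vc=[24]
6: 0x1d8 (blk 59, set 3) → L1-HIT  vc=[24]
7: 0x103 (blk 32, set 0) → L1-HIT  vc=[24]
8: 0x1da (blk 59, set 3) → L1-HIT  vc=[24]
9: 0x1db (blk 59, set 3) → L1-HIT  vc=[24]
10: 0xe1 (blk 28, set 4) → MISS  vc=[24]
11: 0x1d3 (blk 58, set 2) → MISS  vc=[24]
12: 0x1df (blk 59, set 3) → L1-HIT  vc=[24]
13: 0x1d6 (blk 58, set 2) → L1-HIT  vc=[24]
14: 0x5d (blk 11, set 3) → MISS  vc=[24, 59]
15: 0x9c (blk 19, set 3) → MISS  vc=[24, 59, 11]
16: 0x5c (blk 11, set 3) → VC-HIT  vc=[24, 59, 19]
17: 0x5f (blk 11, set 3) → L1-HIT  vc=[24, 59, 19]
18: 0x9d (blk 19, set 3) → VC-HIT  vc=[24, 59, 11]
19: 0x5e (blk 11, set 3) → VC-HIT  vc=[24, 59, 19]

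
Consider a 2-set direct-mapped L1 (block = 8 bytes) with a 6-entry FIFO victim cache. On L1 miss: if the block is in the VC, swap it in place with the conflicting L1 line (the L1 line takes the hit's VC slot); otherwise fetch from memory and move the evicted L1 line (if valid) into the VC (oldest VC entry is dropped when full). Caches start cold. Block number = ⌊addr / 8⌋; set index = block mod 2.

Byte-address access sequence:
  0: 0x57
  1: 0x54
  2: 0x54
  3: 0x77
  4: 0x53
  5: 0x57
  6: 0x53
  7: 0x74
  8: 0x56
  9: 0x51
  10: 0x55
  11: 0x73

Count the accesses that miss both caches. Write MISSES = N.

0: 0x57 (blk 10, set 0) → MISS  vc=[]
1: 0x54 (blk 10, set 0) → L1-HIT  vc=[]
2: 0x54 (blk 10, set 0) → L1-HIT  vc=[]
3: 0x77 (blk 14, set 0) → MISS  vc=[10]
4: 0x53 (blk 10, set 0) → VC-HIT  vc=[14]
5: 0x57 (blk 10, set 0) → L1-HIT  vc=[14]
6: 0x53 (blk 10, set 0) → L1-HIT  vc=[14]
7: 0x74 (blk 14, set 0) → VC-HIT  vc=[10]
8: 0x56 (blk 10, set 0) → VC-HIT  vc=[14]
9: 0x51 (blk 10, set 0) → L1-HIT  vc=[14]
10: 0x55 (blk 10, set 0) → L1-HIT  vc=[14]
11: 0x73 (blk 14, set 0) → VC-HIT  vc=[10]

MISSES = 2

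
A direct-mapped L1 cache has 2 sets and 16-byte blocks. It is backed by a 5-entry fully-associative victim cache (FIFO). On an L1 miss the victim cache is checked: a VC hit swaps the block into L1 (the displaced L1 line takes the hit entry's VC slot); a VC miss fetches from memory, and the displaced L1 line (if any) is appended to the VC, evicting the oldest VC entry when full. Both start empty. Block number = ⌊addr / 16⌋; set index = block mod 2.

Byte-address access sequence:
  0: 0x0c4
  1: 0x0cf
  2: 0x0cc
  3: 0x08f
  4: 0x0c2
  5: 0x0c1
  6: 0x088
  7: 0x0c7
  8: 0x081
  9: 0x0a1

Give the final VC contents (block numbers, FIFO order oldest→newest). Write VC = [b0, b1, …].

VC = [12, 8]

#0 0xc4→b12/s0 MISS; vc=[]
#1 0xcf→b12/s0 L1-HIT; vc=[]
#2 0xcc→b12/s0 L1-HIT; vc=[]
#3 0x8f→b8/s0 MISS; vc=[12]
#4 0xc2→b12/s0 VC-HIT; vc=[8]
#5 0xc1→b12/s0 L1-HIT; vc=[8]
#6 0x88→b8/s0 VC-HIT; vc=[12]
#7 0xc7→b12/s0 VC-HIT; vc=[8]
#8 0x81→b8/s0 VC-HIT; vc=[12]
#9 0xa1→b10/s0 MISS; vc=[12,8]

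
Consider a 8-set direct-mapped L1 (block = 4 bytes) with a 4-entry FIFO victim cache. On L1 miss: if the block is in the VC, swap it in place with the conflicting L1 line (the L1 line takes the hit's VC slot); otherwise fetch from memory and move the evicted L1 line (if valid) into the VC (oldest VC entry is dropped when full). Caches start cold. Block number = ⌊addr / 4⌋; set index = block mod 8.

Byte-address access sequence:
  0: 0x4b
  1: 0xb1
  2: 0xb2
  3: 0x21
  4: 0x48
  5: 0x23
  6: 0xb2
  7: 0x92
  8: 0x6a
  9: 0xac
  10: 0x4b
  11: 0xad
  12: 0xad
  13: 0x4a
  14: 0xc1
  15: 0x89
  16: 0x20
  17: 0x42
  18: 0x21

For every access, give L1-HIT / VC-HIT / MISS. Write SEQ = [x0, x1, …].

SEQ = [MISS, MISS, L1-HIT, MISS, L1-HIT, L1-HIT, L1-HIT, MISS, MISS, MISS, VC-HIT, L1-HIT, L1-HIT, L1-HIT, MISS, MISS, VC-HIT, MISS, VC-HIT]

0: 0x4b (blk 18, set 2) → MISS  vc=[]
1: 0xb1 (blk 44, set 4) → MISS  vc=[]
2: 0xb2 (blk 44, set 4) → L1-HIT  vc=[]
3: 0x21 (blk 8, set 0) → MISS  vc=[]
4: 0x48 (blk 18, set 2) → L1-HIT  vc=[]
5: 0x23 (blk 8, set 0) → L1-HIT  vc=[]
6: 0xb2 (blk 44, set 4) → L1-HIT  vc=[]
7: 0x92 (blk 36, set 4) → MISS  vc=[44]
8: 0x6a (blk 26, set 2) → MISS  vc=[44, 18]
9: 0xac (blk 43, set 3) → MISS  vc=[44, 18]
10: 0x4b (blk 18, set 2) → VC-HIT  vc=[44, 26]
11: 0xad (blk 43, set 3) → L1-HIT  vc=[44, 26]
12: 0xad (blk 43, set 3) → L1-HIT  vc=[44, 26]
13: 0x4a (blk 18, set 2) → L1-HIT  vc=[44, 26]
14: 0xc1 (blk 48, set 0) → MISS  vc=[44, 26, 8]
15: 0x89 (blk 34, set 2) → MISS  vc=[44, 26, 8, 18]
16: 0x20 (blk 8, set 0) → VC-HIT  vc=[44, 26, 48, 18]
17: 0x42 (blk 16, set 0) → MISS  vc=[26, 48, 18, 8]
18: 0x21 (blk 8, set 0) → VC-HIT  vc=[26, 48, 18, 16]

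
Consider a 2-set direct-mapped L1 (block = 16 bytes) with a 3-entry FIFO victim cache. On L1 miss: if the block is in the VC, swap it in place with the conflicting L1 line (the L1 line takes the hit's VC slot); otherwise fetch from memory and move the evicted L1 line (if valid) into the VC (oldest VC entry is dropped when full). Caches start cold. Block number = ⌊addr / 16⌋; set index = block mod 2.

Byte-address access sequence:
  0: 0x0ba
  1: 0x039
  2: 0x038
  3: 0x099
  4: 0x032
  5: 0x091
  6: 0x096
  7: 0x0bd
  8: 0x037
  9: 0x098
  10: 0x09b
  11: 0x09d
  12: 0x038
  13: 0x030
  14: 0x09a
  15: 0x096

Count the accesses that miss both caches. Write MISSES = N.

MISSES = 3

#0 0xba→b11/s1 MISS; vc=[]
#1 0x39→b3/s1 MISS; vc=[11]
#2 0x38→b3/s1 L1-HIT; vc=[11]
#3 0x99→b9/s1 MISS; vc=[11,3]
#4 0x32→b3/s1 VC-HIT; vc=[11,9]
#5 0x91→b9/s1 VC-HIT; vc=[11,3]
#6 0x96→b9/s1 L1-HIT; vc=[11,3]
#7 0xbd→b11/s1 VC-HIT; vc=[9,3]
#8 0x37→b3/s1 VC-HIT; vc=[9,11]
#9 0x98→b9/s1 VC-HIT; vc=[3,11]
#10 0x9b→b9/s1 L1-HIT; vc=[3,11]
#11 0x9d→b9/s1 L1-HIT; vc=[3,11]
#12 0x38→b3/s1 VC-HIT; vc=[9,11]
#13 0x30→b3/s1 L1-HIT; vc=[9,11]
#14 0x9a→b9/s1 VC-HIT; vc=[3,11]
#15 0x96→b9/s1 L1-HIT; vc=[3,11]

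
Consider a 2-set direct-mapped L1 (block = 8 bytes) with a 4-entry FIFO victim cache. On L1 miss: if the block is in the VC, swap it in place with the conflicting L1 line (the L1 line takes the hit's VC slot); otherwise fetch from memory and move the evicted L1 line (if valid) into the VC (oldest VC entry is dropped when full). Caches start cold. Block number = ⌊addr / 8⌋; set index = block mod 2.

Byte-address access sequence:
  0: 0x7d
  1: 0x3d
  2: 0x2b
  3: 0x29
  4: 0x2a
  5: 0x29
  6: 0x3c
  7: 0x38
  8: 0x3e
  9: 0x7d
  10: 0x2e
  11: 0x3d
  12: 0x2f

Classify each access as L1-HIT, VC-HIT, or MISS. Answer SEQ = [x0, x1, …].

0: 0x7d (blk 15, set 1) → MISS  vc=[]
1: 0x3d (blk 7, set 1) → MISS  vc=[15]
2: 0x2b (blk 5, set 1) → MISS  vc=[15, 7]
3: 0x29 (blk 5, set 1) → L1-HIT  vc=[15, 7]
4: 0x2a (blk 5, set 1) → L1-HIT  vc=[15, 7]
5: 0x29 (blk 5, set 1) → L1-HIT  vc=[15, 7]
6: 0x3c (blk 7, set 1) → VC-HIT  vc=[15, 5]
7: 0x38 (blk 7, set 1) → L1-HIT  vc=[15, 5]
8: 0x3e (blk 7, set 1) → L1-HIT  vc=[15, 5]
9: 0x7d (blk 15, set 1) → VC-HIT  vc=[7, 5]
10: 0x2e (blk 5, set 1) → VC-HIT  vc=[7, 15]
11: 0x3d (blk 7, set 1) → VC-HIT  vc=[5, 15]
12: 0x2f (blk 5, set 1) → VC-HIT  vc=[7, 15]

SEQ = [MISS, MISS, MISS, L1-HIT, L1-HIT, L1-HIT, VC-HIT, L1-HIT, L1-HIT, VC-HIT, VC-HIT, VC-HIT, VC-HIT]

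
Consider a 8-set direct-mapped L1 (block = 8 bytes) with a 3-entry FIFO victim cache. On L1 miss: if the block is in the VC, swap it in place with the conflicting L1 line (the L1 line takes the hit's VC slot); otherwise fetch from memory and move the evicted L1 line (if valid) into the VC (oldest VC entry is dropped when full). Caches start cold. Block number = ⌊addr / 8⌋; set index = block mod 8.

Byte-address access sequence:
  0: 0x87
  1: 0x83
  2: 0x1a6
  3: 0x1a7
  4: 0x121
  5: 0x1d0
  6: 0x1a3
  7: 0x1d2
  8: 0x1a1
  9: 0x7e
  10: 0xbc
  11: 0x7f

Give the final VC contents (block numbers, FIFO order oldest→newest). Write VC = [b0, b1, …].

0: 0x87 (blk 16, set 0) → MISS  vc=[]
1: 0x83 (blk 16, set 0) → L1-HIT  vc=[]
2: 0x1a6 (blk 52, set 4) → MISS  vc=[]
3: 0x1a7 (blk 52, set 4) → L1-HIT  vc=[]
4: 0x121 (blk 36, set 4) → MISS  vc=[52]
5: 0x1d0 (blk 58, set 2) → MISS  vc=[52]
6: 0x1a3 (blk 52, set 4) → VC-HIT  vc=[36]
7: 0x1d2 (blk 58, set 2) → L1-HIT  vc=[36]
8: 0x1a1 (blk 52, set 4) → L1-HIT  vc=[36]
9: 0x7e (blk 15, set 7) → MISS  vc=[36]
10: 0xbc (blk 23, set 7) → MISS  vc=[36, 15]
11: 0x7f (blk 15, set 7) → VC-HIT  vc=[36, 23]

VC = [36, 23]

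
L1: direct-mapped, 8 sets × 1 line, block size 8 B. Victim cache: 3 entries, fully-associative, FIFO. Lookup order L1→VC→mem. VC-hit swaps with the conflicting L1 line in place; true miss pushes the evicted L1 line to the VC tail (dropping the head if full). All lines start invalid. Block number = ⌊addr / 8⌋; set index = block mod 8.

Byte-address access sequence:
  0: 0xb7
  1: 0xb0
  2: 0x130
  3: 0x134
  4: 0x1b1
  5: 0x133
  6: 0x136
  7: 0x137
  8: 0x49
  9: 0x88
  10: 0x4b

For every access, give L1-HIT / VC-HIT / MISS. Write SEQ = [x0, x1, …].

#0 0xb7→b22/s6 MISS; vc=[]
#1 0xb0→b22/s6 L1-HIT; vc=[]
#2 0x130→b38/s6 MISS; vc=[22]
#3 0x134→b38/s6 L1-HIT; vc=[22]
#4 0x1b1→b54/s6 MISS; vc=[22,38]
#5 0x133→b38/s6 VC-HIT; vc=[22,54]
#6 0x136→b38/s6 L1-HIT; vc=[22,54]
#7 0x137→b38/s6 L1-HIT; vc=[22,54]
#8 0x49→b9/s1 MISS; vc=[22,54]
#9 0x88→b17/s1 MISS; vc=[22,54,9]
#10 0x4b→b9/s1 VC-HIT; vc=[22,54,17]

SEQ = [MISS, L1-HIT, MISS, L1-HIT, MISS, VC-HIT, L1-HIT, L1-HIT, MISS, MISS, VC-HIT]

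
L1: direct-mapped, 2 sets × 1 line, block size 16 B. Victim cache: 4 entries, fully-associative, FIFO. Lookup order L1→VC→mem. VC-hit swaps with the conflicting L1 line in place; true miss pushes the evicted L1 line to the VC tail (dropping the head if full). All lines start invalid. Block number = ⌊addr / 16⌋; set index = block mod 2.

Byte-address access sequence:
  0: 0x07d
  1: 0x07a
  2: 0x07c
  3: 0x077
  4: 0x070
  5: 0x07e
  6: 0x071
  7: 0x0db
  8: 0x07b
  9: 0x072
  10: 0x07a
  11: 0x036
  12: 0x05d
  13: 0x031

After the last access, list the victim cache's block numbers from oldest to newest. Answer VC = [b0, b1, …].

0: 0x7d (blk 7, set 1) → MISS  vc=[]
1: 0x7a (blk 7, set 1) → L1-HIT  vc=[]
2: 0x7c (blk 7, set 1) → L1-HIT  vc=[]
3: 0x77 (blk 7, set 1) → L1-HIT  vc=[]
4: 0x70 (blk 7, set 1) → L1-HIT  vc=[]
5: 0x7e (blk 7, set 1) → L1-HIT  vc=[]
6: 0x71 (blk 7, set 1) → L1-HIT  vc=[]
7: 0xdb (blk 13, set 1) → MISS  vc=[7]
8: 0x7b (blk 7, set 1) → VC-HIT  vc=[13]
9: 0x72 (blk 7, set 1) → L1-HIT  vc=[13]
10: 0x7a (blk 7, set 1) → L1-HIT  vc=[13]
11: 0x36 (blk 3, set 1) → MISS  vc=[13, 7]
12: 0x5d (blk 5, set 1) → MISS  vc=[13, 7, 3]
13: 0x31 (blk 3, set 1) → VC-HIT  vc=[13, 7, 5]

VC = [13, 7, 5]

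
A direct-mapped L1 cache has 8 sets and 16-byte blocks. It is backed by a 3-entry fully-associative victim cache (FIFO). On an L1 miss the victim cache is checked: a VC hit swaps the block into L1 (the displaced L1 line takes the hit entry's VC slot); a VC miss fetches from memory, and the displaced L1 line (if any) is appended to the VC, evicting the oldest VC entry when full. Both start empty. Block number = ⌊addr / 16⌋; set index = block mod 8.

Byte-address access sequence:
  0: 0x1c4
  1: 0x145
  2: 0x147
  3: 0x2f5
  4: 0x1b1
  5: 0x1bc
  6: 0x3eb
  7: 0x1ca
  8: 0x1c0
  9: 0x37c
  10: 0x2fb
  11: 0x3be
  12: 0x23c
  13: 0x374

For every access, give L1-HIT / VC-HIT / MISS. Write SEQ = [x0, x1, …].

  [0] addr=0x1c4 blk=28 s=4: MISS | VC []
  [1] addr=0x145 blk=20 s=4: MISS | VC [28]
  [2] addr=0x147 blk=20 s=4: L1-HIT | VC [28]
  [3] addr=0x2f5 blk=47 s=7: MISS | VC [28]
  [4] addr=0x1b1 blk=27 s=3: MISS | VC [28]
  [5] addr=0x1bc blk=27 s=3: L1-HIT | VC [28]
  [6] addr=0x3eb blk=62 s=6: MISS | VC [28]
  [7] addr=0x1ca blk=28 s=4: VC-HIT | VC [20]
  [8] addr=0x1c0 blk=28 s=4: L1-HIT | VC [20]
  [9] addr=0x37c blk=55 s=7: MISS | VC [20, 47]
  [10] addr=0x2fb blk=47 s=7: VC-HIT | VC [20, 55]
  [11] addr=0x3be blk=59 s=3: MISS | VC [20, 55, 27]
  [12] addr=0x23c blk=35 s=3: MISS | VC [55, 27, 59]
  [13] addr=0x374 blk=55 s=7: VC-HIT | VC [47, 27, 59]

SEQ = [MISS, MISS, L1-HIT, MISS, MISS, L1-HIT, MISS, VC-HIT, L1-HIT, MISS, VC-HIT, MISS, MISS, VC-HIT]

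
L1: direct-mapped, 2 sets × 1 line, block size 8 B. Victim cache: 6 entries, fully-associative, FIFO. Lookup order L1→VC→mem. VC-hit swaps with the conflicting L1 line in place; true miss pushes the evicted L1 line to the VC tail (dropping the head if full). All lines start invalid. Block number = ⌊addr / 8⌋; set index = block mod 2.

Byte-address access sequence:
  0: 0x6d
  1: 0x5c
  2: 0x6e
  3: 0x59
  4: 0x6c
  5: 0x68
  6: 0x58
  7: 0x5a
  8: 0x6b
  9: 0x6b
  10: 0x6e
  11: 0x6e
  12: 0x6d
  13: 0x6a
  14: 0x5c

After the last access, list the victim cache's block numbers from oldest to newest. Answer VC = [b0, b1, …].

VC = [13]

0: 0x6d (blk 13, set 1) → MISS  vc=[]
1: 0x5c (blk 11, set 1) → MISS  vc=[13]
2: 0x6e (blk 13, set 1) → VC-HIT  vc=[11]
3: 0x59 (blk 11, set 1) → VC-HIT  vc=[13]
4: 0x6c (blk 13, set 1) → VC-HIT  vc=[11]
5: 0x68 (blk 13, set 1) → L1-HIT  vc=[11]
6: 0x58 (blk 11, set 1) → VC-HIT  vc=[13]
7: 0x5a (blk 11, set 1) → L1-HIT  vc=[13]
8: 0x6b (blk 13, set 1) → VC-HIT  vc=[11]
9: 0x6b (blk 13, set 1) → L1-HIT  vc=[11]
10: 0x6e (blk 13, set 1) → L1-HIT  vc=[11]
11: 0x6e (blk 13, set 1) → L1-HIT  vc=[11]
12: 0x6d (blk 13, set 1) → L1-HIT  vc=[11]
13: 0x6a (blk 13, set 1) → L1-HIT  vc=[11]
14: 0x5c (blk 11, set 1) → VC-HIT  vc=[13]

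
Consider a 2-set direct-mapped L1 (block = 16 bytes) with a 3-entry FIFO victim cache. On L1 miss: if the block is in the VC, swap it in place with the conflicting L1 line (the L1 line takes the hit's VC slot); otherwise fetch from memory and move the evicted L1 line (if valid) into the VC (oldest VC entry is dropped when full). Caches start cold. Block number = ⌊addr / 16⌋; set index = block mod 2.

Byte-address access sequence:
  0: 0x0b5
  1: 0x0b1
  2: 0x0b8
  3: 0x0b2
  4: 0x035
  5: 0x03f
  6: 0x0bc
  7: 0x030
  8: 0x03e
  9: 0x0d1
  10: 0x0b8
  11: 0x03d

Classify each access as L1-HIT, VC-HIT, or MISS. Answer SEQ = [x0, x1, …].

#0 0xb5→b11/s1 MISS; vc=[]
#1 0xb1→b11/s1 L1-HIT; vc=[]
#2 0xb8→b11/s1 L1-HIT; vc=[]
#3 0xb2→b11/s1 L1-HIT; vc=[]
#4 0x35→b3/s1 MISS; vc=[11]
#5 0x3f→b3/s1 L1-HIT; vc=[11]
#6 0xbc→b11/s1 VC-HIT; vc=[3]
#7 0x30→b3/s1 VC-HIT; vc=[11]
#8 0x3e→b3/s1 L1-HIT; vc=[11]
#9 0xd1→b13/s1 MISS; vc=[11,3]
#10 0xb8→b11/s1 VC-HIT; vc=[13,3]
#11 0x3d→b3/s1 VC-HIT; vc=[13,11]

SEQ = [MISS, L1-HIT, L1-HIT, L1-HIT, MISS, L1-HIT, VC-HIT, VC-HIT, L1-HIT, MISS, VC-HIT, VC-HIT]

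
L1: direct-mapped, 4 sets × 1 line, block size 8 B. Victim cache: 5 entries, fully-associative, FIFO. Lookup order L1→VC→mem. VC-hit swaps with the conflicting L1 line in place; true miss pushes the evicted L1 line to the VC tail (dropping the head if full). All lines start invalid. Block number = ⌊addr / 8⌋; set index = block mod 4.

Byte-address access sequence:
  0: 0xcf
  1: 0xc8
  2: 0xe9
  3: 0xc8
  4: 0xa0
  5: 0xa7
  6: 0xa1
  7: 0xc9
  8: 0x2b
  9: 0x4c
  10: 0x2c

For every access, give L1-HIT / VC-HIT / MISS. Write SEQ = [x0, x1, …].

SEQ = [MISS, L1-HIT, MISS, VC-HIT, MISS, L1-HIT, L1-HIT, L1-HIT, MISS, MISS, VC-HIT]

  [0] addr=0xcf blk=25 s=1: MISS | VC []
  [1] addr=0xc8 blk=25 s=1: L1-HIT | VC []
  [2] addr=0xe9 blk=29 s=1: MISS | VC [25]
  [3] addr=0xc8 blk=25 s=1: VC-HIT | VC [29]
  [4] addr=0xa0 blk=20 s=0: MISS | VC [29]
  [5] addr=0xa7 blk=20 s=0: L1-HIT | VC [29]
  [6] addr=0xa1 blk=20 s=0: L1-HIT | VC [29]
  [7] addr=0xc9 blk=25 s=1: L1-HIT | VC [29]
  [8] addr=0x2b blk=5 s=1: MISS | VC [29, 25]
  [9] addr=0x4c blk=9 s=1: MISS | VC [29, 25, 5]
  [10] addr=0x2c blk=5 s=1: VC-HIT | VC [29, 25, 9]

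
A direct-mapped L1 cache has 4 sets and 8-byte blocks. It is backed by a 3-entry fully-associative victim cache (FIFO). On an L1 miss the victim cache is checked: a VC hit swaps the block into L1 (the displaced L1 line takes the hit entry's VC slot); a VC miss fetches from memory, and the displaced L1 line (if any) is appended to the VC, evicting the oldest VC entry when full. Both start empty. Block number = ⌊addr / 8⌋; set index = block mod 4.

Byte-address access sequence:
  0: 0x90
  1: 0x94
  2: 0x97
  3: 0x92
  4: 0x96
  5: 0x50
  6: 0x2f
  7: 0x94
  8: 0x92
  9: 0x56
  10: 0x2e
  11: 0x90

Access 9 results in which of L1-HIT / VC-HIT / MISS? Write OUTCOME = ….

OUTCOME = VC-HIT

#0 0x90→b18/s2 MISS; vc=[]
#1 0x94→b18/s2 L1-HIT; vc=[]
#2 0x97→b18/s2 L1-HIT; vc=[]
#3 0x92→b18/s2 L1-HIT; vc=[]
#4 0x96→b18/s2 L1-HIT; vc=[]
#5 0x50→b10/s2 MISS; vc=[18]
#6 0x2f→b5/s1 MISS; vc=[18]
#7 0x94→b18/s2 VC-HIT; vc=[10]
#8 0x92→b18/s2 L1-HIT; vc=[10]
#9 0x56→b10/s2 VC-HIT; vc=[18]
#10 0x2e→b5/s1 L1-HIT; vc=[18]
#11 0x90→b18/s2 VC-HIT; vc=[10]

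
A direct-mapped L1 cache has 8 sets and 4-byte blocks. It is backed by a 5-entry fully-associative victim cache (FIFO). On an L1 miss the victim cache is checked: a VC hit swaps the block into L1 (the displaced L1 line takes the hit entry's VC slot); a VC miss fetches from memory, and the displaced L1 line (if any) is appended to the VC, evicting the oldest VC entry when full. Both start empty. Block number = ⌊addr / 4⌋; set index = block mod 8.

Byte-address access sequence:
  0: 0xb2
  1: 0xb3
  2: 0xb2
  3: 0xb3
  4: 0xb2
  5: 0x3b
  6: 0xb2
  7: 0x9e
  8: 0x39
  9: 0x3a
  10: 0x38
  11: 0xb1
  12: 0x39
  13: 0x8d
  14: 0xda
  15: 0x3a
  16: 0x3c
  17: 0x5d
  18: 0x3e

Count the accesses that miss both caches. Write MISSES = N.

MISSES = 7

  [0] addr=0xb2 blk=44 s=4: MISS | VC []
  [1] addr=0xb3 blk=44 s=4: L1-HIT | VC []
  [2] addr=0xb2 blk=44 s=4: L1-HIT | VC []
  [3] addr=0xb3 blk=44 s=4: L1-HIT | VC []
  [4] addr=0xb2 blk=44 s=4: L1-HIT | VC []
  [5] addr=0x3b blk=14 s=6: MISS | VC []
  [6] addr=0xb2 blk=44 s=4: L1-HIT | VC []
  [7] addr=0x9e blk=39 s=7: MISS | VC []
  [8] addr=0x39 blk=14 s=6: L1-HIT | VC []
  [9] addr=0x3a blk=14 s=6: L1-HIT | VC []
  [10] addr=0x38 blk=14 s=6: L1-HIT | VC []
  [11] addr=0xb1 blk=44 s=4: L1-HIT | VC []
  [12] addr=0x39 blk=14 s=6: L1-HIT | VC []
  [13] addr=0x8d blk=35 s=3: MISS | VC []
  [14] addr=0xda blk=54 s=6: MISS | VC [14]
  [15] addr=0x3a blk=14 s=6: VC-HIT | VC [54]
  [16] addr=0x3c blk=15 s=7: MISS | VC [54, 39]
  [17] addr=0x5d blk=23 s=7: MISS | VC [54, 39, 15]
  [18] addr=0x3e blk=15 s=7: VC-HIT | VC [54, 39, 23]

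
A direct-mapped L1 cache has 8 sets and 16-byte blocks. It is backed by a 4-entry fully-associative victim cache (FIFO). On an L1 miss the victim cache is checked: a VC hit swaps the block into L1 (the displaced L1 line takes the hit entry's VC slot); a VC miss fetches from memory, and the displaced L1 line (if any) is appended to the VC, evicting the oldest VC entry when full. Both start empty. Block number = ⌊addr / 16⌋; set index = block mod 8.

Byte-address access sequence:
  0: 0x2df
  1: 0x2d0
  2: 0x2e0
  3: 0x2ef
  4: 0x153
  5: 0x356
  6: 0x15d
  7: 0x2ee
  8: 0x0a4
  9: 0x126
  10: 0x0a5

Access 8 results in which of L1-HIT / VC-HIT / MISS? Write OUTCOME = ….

OUTCOME = MISS

#0 0x2df→b45/s5 MISS; vc=[]
#1 0x2d0→b45/s5 L1-HIT; vc=[]
#2 0x2e0→b46/s6 MISS; vc=[]
#3 0x2ef→b46/s6 L1-HIT; vc=[]
#4 0x153→b21/s5 MISS; vc=[45]
#5 0x356→b53/s5 MISS; vc=[45,21]
#6 0x15d→b21/s5 VC-HIT; vc=[45,53]
#7 0x2ee→b46/s6 L1-HIT; vc=[45,53]
#8 0xa4→b10/s2 MISS; vc=[45,53]
#9 0x126→b18/s2 MISS; vc=[45,53,10]
#10 0xa5→b10/s2 VC-HIT; vc=[45,53,18]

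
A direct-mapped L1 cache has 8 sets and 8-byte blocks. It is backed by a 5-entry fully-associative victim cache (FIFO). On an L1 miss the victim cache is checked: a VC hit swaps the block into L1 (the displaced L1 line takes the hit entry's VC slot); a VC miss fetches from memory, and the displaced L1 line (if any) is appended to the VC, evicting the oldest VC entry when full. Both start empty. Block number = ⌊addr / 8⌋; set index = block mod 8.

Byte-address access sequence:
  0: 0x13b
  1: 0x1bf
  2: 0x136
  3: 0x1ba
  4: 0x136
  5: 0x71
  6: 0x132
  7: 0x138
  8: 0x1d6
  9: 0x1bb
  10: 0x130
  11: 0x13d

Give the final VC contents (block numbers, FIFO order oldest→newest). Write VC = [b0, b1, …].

  [0] addr=0x13b blk=39 s=7: MISS | VC []
  [1] addr=0x1bf blk=55 s=7: MISS | VC [39]
  [2] addr=0x136 blk=38 s=6: MISS | VC [39]
  [3] addr=0x1ba blk=55 s=7: L1-HIT | VC [39]
  [4] addr=0x136 blk=38 s=6: L1-HIT | VC [39]
  [5] addr=0x71 blk=14 s=6: MISS | VC [39, 38]
  [6] addr=0x132 blk=38 s=6: VC-HIT | VC [39, 14]
  [7] addr=0x138 blk=39 s=7: VC-HIT | VC [55, 14]
  [8] addr=0x1d6 blk=58 s=2: MISS | VC [55, 14]
  [9] addr=0x1bb blk=55 s=7: VC-HIT | VC [39, 14]
  [10] addr=0x130 blk=38 s=6: L1-HIT | VC [39, 14]
  [11] addr=0x13d blk=39 s=7: VC-HIT | VC [55, 14]

VC = [55, 14]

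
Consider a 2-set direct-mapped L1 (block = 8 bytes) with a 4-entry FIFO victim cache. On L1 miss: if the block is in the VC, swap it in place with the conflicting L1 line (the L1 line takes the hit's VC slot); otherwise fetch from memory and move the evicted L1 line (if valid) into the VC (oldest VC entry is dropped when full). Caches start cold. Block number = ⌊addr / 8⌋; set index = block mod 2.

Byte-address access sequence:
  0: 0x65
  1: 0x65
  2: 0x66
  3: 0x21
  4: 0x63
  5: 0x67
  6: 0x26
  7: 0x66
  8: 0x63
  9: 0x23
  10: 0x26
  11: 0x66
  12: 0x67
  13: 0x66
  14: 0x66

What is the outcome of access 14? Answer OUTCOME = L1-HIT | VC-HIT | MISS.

  [0] addr=0x65 blk=12 s=0: MISS | VC []
  [1] addr=0x65 blk=12 s=0: L1-HIT | VC []
  [2] addr=0x66 blk=12 s=0: L1-HIT | VC []
  [3] addr=0x21 blk=4 s=0: MISS | VC [12]
  [4] addr=0x63 blk=12 s=0: VC-HIT | VC [4]
  [5] addr=0x67 blk=12 s=0: L1-HIT | VC [4]
  [6] addr=0x26 blk=4 s=0: VC-HIT | VC [12]
  [7] addr=0x66 blk=12 s=0: VC-HIT | VC [4]
  [8] addr=0x63 blk=12 s=0: L1-HIT | VC [4]
  [9] addr=0x23 blk=4 s=0: VC-HIT | VC [12]
  [10] addr=0x26 blk=4 s=0: L1-HIT | VC [12]
  [11] addr=0x66 blk=12 s=0: VC-HIT | VC [4]
  [12] addr=0x67 blk=12 s=0: L1-HIT | VC [4]
  [13] addr=0x66 blk=12 s=0: L1-HIT | VC [4]
  [14] addr=0x66 blk=12 s=0: L1-HIT | VC [4]

OUTCOME = L1-HIT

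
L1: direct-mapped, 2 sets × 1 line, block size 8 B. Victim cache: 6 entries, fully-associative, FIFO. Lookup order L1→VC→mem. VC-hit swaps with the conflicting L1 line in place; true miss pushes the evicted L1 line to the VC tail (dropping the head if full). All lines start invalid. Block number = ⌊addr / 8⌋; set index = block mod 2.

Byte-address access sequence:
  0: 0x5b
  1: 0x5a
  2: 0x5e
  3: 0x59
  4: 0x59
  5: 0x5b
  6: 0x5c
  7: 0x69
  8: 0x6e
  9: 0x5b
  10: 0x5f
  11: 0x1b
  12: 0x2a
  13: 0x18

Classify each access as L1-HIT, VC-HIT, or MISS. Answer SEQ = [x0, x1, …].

0: 0x5b (blk 11, set 1) → MISS  vc=[]
1: 0x5a (blk 11, set 1) → L1-HIT  vc=[]
2: 0x5e (blk 11, set 1) → L1-HIT  vc=[]
3: 0x59 (blk 11, set 1) → L1-HIT  vc=[]
4: 0x59 (blk 11, set 1) → L1-HIT  vc=[]
5: 0x5b (blk 11, set 1) → L1-HIT  vc=[]
6: 0x5c (blk 11, set 1) → L1-HIT  vc=[]
7: 0x69 (blk 13, set 1) → MISS  vc=[11]
8: 0x6e (blk 13, set 1) → L1-HIT  vc=[11]
9: 0x5b (blk 11, set 1) → VC-HIT  vc=[13]
10: 0x5f (blk 11, set 1) → L1-HIT  vc=[13]
11: 0x1b (blk 3, set 1) → MISS  vc=[13, 11]
12: 0x2a (blk 5, set 1) → MISS  vc=[13, 11, 3]
13: 0x18 (blk 3, set 1) → VC-HIT  vc=[13, 11, 5]

SEQ = [MISS, L1-HIT, L1-HIT, L1-HIT, L1-HIT, L1-HIT, L1-HIT, MISS, L1-HIT, VC-HIT, L1-HIT, MISS, MISS, VC-HIT]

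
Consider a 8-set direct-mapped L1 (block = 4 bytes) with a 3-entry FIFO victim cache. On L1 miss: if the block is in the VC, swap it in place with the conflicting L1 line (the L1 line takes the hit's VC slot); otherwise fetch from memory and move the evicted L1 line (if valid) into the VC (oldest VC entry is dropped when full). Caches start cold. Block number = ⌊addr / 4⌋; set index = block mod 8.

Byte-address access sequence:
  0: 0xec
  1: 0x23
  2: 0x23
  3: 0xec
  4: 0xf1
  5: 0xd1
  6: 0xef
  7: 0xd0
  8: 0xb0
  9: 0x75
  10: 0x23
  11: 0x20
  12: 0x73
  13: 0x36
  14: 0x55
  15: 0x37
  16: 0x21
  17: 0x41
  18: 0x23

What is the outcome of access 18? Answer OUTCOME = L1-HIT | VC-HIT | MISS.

OUTCOME = VC-HIT

#0 0xec→b59/s3 MISS; vc=[]
#1 0x23→b8/s0 MISS; vc=[]
#2 0x23→b8/s0 L1-HIT; vc=[]
#3 0xec→b59/s3 L1-HIT; vc=[]
#4 0xf1→b60/s4 MISS; vc=[]
#5 0xd1→b52/s4 MISS; vc=[60]
#6 0xef→b59/s3 L1-HIT; vc=[60]
#7 0xd0→b52/s4 L1-HIT; vc=[60]
#8 0xb0→b44/s4 MISS; vc=[60,52]
#9 0x75→b29/s5 MISS; vc=[60,52]
#10 0x23→b8/s0 L1-HIT; vc=[60,52]
#11 0x20→b8/s0 L1-HIT; vc=[60,52]
#12 0x73→b28/s4 MISS; vc=[60,52,44]
#13 0x36→b13/s5 MISS; vc=[52,44,29]
#14 0x55→b21/s5 MISS; vc=[44,29,13]
#15 0x37→b13/s5 VC-HIT; vc=[44,29,21]
#16 0x21→b8/s0 L1-HIT; vc=[44,29,21]
#17 0x41→b16/s0 MISS; vc=[29,21,8]
#18 0x23→b8/s0 VC-HIT; vc=[29,21,16]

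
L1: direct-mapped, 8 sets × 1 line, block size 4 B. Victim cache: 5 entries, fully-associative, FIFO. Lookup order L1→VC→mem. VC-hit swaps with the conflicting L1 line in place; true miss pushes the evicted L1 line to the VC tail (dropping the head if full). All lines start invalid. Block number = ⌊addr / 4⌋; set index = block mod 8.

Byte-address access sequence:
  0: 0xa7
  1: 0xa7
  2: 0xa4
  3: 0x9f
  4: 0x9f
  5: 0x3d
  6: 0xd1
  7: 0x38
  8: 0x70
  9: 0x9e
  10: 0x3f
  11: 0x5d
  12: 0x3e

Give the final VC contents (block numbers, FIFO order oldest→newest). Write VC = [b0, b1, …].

VC = [39, 52, 23]

#0 0xa7→b41/s1 MISS; vc=[]
#1 0xa7→b41/s1 L1-HIT; vc=[]
#2 0xa4→b41/s1 L1-HIT; vc=[]
#3 0x9f→b39/s7 MISS; vc=[]
#4 0x9f→b39/s7 L1-HIT; vc=[]
#5 0x3d→b15/s7 MISS; vc=[39]
#6 0xd1→b52/s4 MISS; vc=[39]
#7 0x38→b14/s6 MISS; vc=[39]
#8 0x70→b28/s4 MISS; vc=[39,52]
#9 0x9e→b39/s7 VC-HIT; vc=[15,52]
#10 0x3f→b15/s7 VC-HIT; vc=[39,52]
#11 0x5d→b23/s7 MISS; vc=[39,52,15]
#12 0x3e→b15/s7 VC-HIT; vc=[39,52,23]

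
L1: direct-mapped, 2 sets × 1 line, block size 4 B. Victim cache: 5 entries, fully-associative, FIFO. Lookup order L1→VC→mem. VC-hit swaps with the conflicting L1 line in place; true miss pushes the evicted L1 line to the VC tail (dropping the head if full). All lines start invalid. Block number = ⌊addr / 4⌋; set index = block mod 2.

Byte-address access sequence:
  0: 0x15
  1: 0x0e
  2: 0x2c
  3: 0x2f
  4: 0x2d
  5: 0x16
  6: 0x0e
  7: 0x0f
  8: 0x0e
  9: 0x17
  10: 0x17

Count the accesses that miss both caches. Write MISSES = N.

0: 0x15 (blk 5, set 1) → MISS  vc=[]
1: 0xe (blk 3, set 1) → MISS  vc=[5]
2: 0x2c (blk 11, set 1) → MISS  vc=[5, 3]
3: 0x2f (blk 11, set 1) → L1-HIT  vc=[5, 3]
4: 0x2d (blk 11, set 1) → L1-HIT  vc=[5, 3]
5: 0x16 (blk 5, set 1) → VC-HIT  vc=[11, 3]
6: 0xe (blk 3, set 1) → VC-HIT  vc=[11, 5]
7: 0xf (blk 3, set 1) → L1-HIT  vc=[11, 5]
8: 0xe (blk 3, set 1) → L1-HIT  vc=[11, 5]
9: 0x17 (blk 5, set 1) → VC-HIT  vc=[11, 3]
10: 0x17 (blk 5, set 1) → L1-HIT  vc=[11, 3]

MISSES = 3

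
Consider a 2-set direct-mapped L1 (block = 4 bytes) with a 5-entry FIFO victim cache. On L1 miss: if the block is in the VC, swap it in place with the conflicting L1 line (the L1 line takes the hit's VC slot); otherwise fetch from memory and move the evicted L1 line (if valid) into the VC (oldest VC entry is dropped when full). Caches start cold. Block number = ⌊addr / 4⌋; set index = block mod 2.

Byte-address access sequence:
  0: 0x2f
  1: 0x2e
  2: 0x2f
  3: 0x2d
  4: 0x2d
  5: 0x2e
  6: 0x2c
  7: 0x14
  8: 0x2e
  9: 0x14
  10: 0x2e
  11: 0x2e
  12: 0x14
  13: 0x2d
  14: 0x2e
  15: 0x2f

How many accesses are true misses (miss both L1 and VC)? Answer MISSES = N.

#0 0x2f→b11/s1 MISS; vc=[]
#1 0x2e→b11/s1 L1-HIT; vc=[]
#2 0x2f→b11/s1 L1-HIT; vc=[]
#3 0x2d→b11/s1 L1-HIT; vc=[]
#4 0x2d→b11/s1 L1-HIT; vc=[]
#5 0x2e→b11/s1 L1-HIT; vc=[]
#6 0x2c→b11/s1 L1-HIT; vc=[]
#7 0x14→b5/s1 MISS; vc=[11]
#8 0x2e→b11/s1 VC-HIT; vc=[5]
#9 0x14→b5/s1 VC-HIT; vc=[11]
#10 0x2e→b11/s1 VC-HIT; vc=[5]
#11 0x2e→b11/s1 L1-HIT; vc=[5]
#12 0x14→b5/s1 VC-HIT; vc=[11]
#13 0x2d→b11/s1 VC-HIT; vc=[5]
#14 0x2e→b11/s1 L1-HIT; vc=[5]
#15 0x2f→b11/s1 L1-HIT; vc=[5]

MISSES = 2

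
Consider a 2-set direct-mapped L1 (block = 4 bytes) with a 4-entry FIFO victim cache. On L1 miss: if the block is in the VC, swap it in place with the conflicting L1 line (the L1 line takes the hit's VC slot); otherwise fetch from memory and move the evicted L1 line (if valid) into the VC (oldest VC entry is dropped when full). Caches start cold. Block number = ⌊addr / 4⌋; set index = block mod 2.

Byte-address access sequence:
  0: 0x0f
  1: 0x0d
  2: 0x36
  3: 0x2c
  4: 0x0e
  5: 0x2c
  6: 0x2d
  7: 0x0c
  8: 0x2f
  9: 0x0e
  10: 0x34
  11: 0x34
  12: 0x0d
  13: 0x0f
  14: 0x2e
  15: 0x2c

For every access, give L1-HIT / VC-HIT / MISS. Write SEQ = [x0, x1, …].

0: 0xf (blk 3, set 1) → MISS  vc=[]
1: 0xd (blk 3, set 1) → L1-HIT  vc=[]
2: 0x36 (blk 13, set 1) → MISS  vc=[3]
3: 0x2c (blk 11, set 1) → MISS  vc=[3, 13]
4: 0xe (blk 3, set 1) → VC-HIT  vc=[11, 13]
5: 0x2c (blk 11, set 1) → VC-HIT  vc=[3, 13]
6: 0x2d (blk 11, set 1) → L1-HIT  vc=[3, 13]
7: 0xc (blk 3, set 1) → VC-HIT  vc=[11, 13]
8: 0x2f (blk 11, set 1) → VC-HIT  vc=[3, 13]
9: 0xe (blk 3, set 1) → VC-HIT  vc=[11, 13]
10: 0x34 (blk 13, set 1) → VC-HIT  vc=[11, 3]
11: 0x34 (blk 13, set 1) → L1-HIT  vc=[11, 3]
12: 0xd (blk 3, set 1) → VC-HIT  vc=[11, 13]
13: 0xf (blk 3, set 1) → L1-HIT  vc=[11, 13]
14: 0x2e (blk 11, set 1) → VC-HIT  vc=[3, 13]
15: 0x2c (blk 11, set 1) → L1-HIT  vc=[3, 13]

SEQ = [MISS, L1-HIT, MISS, MISS, VC-HIT, VC-HIT, L1-HIT, VC-HIT, VC-HIT, VC-HIT, VC-HIT, L1-HIT, VC-HIT, L1-HIT, VC-HIT, L1-HIT]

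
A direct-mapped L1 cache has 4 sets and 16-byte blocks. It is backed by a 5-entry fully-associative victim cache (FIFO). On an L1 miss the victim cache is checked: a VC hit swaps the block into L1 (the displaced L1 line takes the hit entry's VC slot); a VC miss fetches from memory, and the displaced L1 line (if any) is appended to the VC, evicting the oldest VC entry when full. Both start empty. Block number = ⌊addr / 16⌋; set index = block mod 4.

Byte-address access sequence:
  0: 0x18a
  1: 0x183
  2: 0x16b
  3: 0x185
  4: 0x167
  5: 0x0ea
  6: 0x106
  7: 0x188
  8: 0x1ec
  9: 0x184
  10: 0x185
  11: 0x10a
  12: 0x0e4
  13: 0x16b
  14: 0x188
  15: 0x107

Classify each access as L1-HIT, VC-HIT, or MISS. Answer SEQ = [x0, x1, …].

SEQ = [MISS, L1-HIT, MISS, L1-HIT, L1-HIT, MISS, MISS, VC-HIT, MISS, L1-HIT, L1-HIT, VC-HIT, VC-HIT, VC-HIT, VC-HIT, VC-HIT]

#0 0x18a→b24/s0 MISS; vc=[]
#1 0x183→b24/s0 L1-HIT; vc=[]
#2 0x16b→b22/s2 MISS; vc=[]
#3 0x185→b24/s0 L1-HIT; vc=[]
#4 0x167→b22/s2 L1-HIT; vc=[]
#5 0xea→b14/s2 MISS; vc=[22]
#6 0x106→b16/s0 MISS; vc=[22,24]
#7 0x188→b24/s0 VC-HIT; vc=[22,16]
#8 0x1ec→b30/s2 MISS; vc=[22,16,14]
#9 0x184→b24/s0 L1-HIT; vc=[22,16,14]
#10 0x185→b24/s0 L1-HIT; vc=[22,16,14]
#11 0x10a→b16/s0 VC-HIT; vc=[22,24,14]
#12 0xe4→b14/s2 VC-HIT; vc=[22,24,30]
#13 0x16b→b22/s2 VC-HIT; vc=[14,24,30]
#14 0x188→b24/s0 VC-HIT; vc=[14,16,30]
#15 0x107→b16/s0 VC-HIT; vc=[14,24,30]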